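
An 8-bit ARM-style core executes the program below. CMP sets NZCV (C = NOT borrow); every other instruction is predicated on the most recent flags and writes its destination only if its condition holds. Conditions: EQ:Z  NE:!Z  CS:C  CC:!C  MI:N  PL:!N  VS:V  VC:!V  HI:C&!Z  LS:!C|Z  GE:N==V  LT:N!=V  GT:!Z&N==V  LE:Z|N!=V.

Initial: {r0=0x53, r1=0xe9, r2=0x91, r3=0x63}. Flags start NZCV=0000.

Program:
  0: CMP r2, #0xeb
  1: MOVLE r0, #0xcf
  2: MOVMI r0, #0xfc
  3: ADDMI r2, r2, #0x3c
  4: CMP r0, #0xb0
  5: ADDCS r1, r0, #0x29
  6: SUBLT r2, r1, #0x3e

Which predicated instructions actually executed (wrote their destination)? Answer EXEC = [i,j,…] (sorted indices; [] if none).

EXEC = [1,2,3,5]

0: ✓ CMP  NZCV=1000
1: ✓ MOVLE  r0←0xcf
2: ✓ MOVMI  r0←0xfc
3: ✓ ADDMI  r2←0xcd
4: ✓ CMP  NZCV=0010
5: ✓ ADDCS  r1←0x25
6: · SUBLT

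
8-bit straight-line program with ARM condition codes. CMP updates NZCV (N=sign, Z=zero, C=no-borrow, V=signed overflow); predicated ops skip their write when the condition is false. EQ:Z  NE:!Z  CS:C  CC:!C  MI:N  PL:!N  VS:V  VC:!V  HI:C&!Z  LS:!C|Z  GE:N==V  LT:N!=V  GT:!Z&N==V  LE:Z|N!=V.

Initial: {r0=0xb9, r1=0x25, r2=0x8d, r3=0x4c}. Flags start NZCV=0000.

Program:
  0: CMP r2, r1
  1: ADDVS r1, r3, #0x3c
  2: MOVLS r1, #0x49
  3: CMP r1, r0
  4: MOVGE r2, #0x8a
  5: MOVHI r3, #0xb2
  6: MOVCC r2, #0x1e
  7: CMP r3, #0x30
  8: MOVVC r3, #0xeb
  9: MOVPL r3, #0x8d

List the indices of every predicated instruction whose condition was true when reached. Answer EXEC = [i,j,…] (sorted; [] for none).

0: ✓ CMP  NZCV=0011
1: ✓ ADDVS  r1←0x88
2: · MOVLS
3: ✓ CMP  NZCV=1000
4: · MOVGE
5: · MOVHI
6: ✓ MOVCC  r2←0x1e
7: ✓ CMP  NZCV=0010
8: ✓ MOVVC  r3←0xeb
9: ✓ MOVPL  r3←0x8d

EXEC = [1,6,8,9]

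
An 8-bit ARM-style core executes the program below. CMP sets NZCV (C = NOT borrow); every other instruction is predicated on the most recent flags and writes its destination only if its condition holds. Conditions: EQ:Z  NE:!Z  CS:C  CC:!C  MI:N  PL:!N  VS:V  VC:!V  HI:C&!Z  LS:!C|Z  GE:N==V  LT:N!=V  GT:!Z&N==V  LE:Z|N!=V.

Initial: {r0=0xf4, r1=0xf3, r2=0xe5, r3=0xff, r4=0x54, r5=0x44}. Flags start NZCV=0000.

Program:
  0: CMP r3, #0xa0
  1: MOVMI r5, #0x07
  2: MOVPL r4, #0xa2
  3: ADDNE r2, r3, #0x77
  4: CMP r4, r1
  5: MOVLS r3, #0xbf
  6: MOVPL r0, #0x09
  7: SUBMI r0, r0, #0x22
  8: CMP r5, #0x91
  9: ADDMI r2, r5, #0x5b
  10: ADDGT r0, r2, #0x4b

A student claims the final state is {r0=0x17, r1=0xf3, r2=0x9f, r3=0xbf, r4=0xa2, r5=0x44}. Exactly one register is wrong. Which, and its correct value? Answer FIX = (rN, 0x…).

[0] flags=0010 → (cmp)
[1] flags=0010 MI?F → skip
[2] flags=0010 PL?T → r4=0xa2
[3] flags=0010 NE?T → r2=0x76
[4] flags=1000 → (cmp)
[5] flags=1000 LS?T → r3=0xbf
[6] flags=1000 PL?F → skip
[7] flags=1000 MI?T → r0=0xd2
[8] flags=1001 → (cmp)
[9] flags=1001 MI?T → r2=0x9f
[10] flags=1001 GT?T → r0=0xea

FIX = (r0, 0xea)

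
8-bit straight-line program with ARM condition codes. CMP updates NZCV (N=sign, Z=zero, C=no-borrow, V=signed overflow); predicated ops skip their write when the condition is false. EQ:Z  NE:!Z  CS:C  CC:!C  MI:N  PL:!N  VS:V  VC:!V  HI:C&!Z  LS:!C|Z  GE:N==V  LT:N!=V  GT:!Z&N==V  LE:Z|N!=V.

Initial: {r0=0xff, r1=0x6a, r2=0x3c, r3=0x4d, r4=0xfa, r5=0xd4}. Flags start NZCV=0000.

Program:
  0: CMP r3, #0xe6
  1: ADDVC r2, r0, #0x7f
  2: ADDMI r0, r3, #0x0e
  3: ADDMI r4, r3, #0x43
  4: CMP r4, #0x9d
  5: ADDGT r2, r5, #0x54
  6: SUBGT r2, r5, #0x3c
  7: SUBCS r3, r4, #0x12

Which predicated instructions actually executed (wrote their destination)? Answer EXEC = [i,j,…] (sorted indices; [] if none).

EXEC = [1,5,6,7]

[0] flags=0000 → (cmp)
[1] flags=0000 VC?T → r2=0x7e
[2] flags=0000 MI?F → skip
[3] flags=0000 MI?F → skip
[4] flags=0010 → (cmp)
[5] flags=0010 GT?T → r2=0x28
[6] flags=0010 GT?T → r2=0x98
[7] flags=0010 CS?T → r3=0xe8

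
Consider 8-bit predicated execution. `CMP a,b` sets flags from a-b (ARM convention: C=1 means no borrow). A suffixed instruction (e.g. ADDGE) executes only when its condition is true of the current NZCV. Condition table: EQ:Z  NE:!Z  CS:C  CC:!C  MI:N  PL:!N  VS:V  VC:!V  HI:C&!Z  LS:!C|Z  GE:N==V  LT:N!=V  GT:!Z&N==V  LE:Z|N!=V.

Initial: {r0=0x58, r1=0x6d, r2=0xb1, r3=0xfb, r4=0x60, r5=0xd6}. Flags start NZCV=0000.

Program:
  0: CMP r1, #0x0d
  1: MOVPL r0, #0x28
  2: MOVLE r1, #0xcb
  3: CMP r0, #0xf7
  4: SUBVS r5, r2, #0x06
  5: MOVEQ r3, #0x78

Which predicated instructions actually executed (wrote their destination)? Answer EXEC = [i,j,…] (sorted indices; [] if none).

0: ✓ CMP  NZCV=0010
1: ✓ MOVPL  r0←0x28
2: · MOVLE
3: ✓ CMP  NZCV=0000
4: · SUBVS
5: · MOVEQ

EXEC = [1]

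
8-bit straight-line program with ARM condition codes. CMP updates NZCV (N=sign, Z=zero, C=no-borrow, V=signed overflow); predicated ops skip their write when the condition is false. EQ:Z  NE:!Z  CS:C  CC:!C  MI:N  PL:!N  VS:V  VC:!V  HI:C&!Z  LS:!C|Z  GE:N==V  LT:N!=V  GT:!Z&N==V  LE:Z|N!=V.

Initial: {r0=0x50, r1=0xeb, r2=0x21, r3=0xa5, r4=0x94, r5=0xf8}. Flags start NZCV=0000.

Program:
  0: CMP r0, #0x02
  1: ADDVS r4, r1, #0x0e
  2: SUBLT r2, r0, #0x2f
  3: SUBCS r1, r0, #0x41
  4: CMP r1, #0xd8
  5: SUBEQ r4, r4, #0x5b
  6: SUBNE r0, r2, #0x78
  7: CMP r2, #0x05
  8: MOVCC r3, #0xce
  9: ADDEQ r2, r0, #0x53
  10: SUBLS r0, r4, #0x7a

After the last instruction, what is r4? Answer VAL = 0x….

VAL = 0x94

[0] flags=0010 → (cmp)
[1] flags=0010 VS?F → skip
[2] flags=0010 LT?F → skip
[3] flags=0010 CS?T → r1=0x0f
[4] flags=0000 → (cmp)
[5] flags=0000 EQ?F → skip
[6] flags=0000 NE?T → r0=0xa9
[7] flags=0010 → (cmp)
[8] flags=0010 CC?F → skip
[9] flags=0010 EQ?F → skip
[10] flags=0010 LS?F → skip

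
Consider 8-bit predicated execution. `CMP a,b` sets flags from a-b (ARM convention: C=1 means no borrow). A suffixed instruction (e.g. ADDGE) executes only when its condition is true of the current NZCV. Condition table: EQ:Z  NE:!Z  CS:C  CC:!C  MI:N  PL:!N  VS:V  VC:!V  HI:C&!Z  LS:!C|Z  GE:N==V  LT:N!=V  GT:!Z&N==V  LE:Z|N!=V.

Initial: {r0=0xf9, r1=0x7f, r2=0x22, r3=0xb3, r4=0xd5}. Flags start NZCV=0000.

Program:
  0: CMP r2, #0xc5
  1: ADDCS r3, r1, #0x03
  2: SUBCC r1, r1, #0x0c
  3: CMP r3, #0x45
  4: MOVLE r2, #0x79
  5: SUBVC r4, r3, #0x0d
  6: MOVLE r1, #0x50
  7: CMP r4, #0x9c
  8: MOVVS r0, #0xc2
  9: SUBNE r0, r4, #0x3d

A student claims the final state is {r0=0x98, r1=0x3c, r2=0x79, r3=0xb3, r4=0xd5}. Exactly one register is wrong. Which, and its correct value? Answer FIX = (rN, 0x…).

FIX = (r1, 0x50)

[0] flags=0000 → (cmp)
[1] flags=0000 CS?F → skip
[2] flags=0000 CC?T → r1=0x73
[3] flags=0011 → (cmp)
[4] flags=0011 LE?T → r2=0x79
[5] flags=0011 VC?F → skip
[6] flags=0011 LE?T → r1=0x50
[7] flags=0010 → (cmp)
[8] flags=0010 VS?F → skip
[9] flags=0010 NE?T → r0=0x98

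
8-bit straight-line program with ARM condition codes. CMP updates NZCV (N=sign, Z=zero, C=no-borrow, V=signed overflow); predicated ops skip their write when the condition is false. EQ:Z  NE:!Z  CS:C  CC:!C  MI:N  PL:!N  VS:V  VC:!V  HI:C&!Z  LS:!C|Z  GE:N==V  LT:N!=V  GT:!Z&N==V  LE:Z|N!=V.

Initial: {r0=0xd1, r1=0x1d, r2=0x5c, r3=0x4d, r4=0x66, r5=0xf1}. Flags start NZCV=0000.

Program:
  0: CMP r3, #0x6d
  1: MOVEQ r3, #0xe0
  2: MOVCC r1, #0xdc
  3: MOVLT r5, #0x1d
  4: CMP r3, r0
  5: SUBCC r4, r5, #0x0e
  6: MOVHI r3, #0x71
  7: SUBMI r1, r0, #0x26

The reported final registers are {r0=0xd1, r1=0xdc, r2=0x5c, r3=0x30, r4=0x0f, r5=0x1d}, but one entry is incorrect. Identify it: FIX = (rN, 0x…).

0: ✓ CMP  NZCV=1000
1: · MOVEQ
2: ✓ MOVCC  r1←0xdc
3: ✓ MOVLT  r5←0x1d
4: ✓ CMP  NZCV=0000
5: ✓ SUBCC  r4←0x0f
6: · MOVHI
7: · SUBMI

FIX = (r3, 0x4d)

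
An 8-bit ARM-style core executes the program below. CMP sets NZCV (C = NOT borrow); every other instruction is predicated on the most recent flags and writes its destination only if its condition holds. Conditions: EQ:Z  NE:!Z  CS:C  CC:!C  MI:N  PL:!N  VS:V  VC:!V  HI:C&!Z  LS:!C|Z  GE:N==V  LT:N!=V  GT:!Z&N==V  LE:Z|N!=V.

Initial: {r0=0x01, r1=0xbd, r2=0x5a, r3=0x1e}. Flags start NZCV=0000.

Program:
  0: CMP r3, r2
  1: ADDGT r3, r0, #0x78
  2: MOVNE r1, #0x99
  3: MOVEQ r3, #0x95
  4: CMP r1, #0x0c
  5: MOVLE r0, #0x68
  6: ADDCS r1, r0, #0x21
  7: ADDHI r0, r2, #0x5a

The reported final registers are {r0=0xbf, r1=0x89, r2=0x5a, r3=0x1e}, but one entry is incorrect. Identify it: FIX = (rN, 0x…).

FIX = (r0, 0xb4)

0: ✓ CMP  NZCV=1000
1: · ADDGT
2: ✓ MOVNE  r1←0x99
3: · MOVEQ
4: ✓ CMP  NZCV=1010
5: ✓ MOVLE  r0←0x68
6: ✓ ADDCS  r1←0x89
7: ✓ ADDHI  r0←0xb4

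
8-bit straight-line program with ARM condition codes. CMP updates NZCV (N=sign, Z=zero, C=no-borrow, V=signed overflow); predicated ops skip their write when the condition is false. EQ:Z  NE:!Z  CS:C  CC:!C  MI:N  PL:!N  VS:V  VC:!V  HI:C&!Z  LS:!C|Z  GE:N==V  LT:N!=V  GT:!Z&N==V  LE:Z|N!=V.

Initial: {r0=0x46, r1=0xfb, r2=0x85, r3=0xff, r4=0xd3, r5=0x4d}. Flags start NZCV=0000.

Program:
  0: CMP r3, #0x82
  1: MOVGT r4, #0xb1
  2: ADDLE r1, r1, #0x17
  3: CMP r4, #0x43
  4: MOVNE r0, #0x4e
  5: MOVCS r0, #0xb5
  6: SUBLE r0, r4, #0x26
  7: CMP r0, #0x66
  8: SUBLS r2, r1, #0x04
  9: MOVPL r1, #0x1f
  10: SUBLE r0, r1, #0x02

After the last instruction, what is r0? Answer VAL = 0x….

VAL = 0x1d

0: ✓ CMP  NZCV=0010
1: ✓ MOVGT  r4←0xb1
2: · ADDLE
3: ✓ CMP  NZCV=0011
4: ✓ MOVNE  r0←0x4e
5: ✓ MOVCS  r0←0xb5
6: ✓ SUBLE  r0←0x8b
7: ✓ CMP  NZCV=0011
8: · SUBLS
9: ✓ MOVPL  r1←0x1f
10: ✓ SUBLE  r0←0x1d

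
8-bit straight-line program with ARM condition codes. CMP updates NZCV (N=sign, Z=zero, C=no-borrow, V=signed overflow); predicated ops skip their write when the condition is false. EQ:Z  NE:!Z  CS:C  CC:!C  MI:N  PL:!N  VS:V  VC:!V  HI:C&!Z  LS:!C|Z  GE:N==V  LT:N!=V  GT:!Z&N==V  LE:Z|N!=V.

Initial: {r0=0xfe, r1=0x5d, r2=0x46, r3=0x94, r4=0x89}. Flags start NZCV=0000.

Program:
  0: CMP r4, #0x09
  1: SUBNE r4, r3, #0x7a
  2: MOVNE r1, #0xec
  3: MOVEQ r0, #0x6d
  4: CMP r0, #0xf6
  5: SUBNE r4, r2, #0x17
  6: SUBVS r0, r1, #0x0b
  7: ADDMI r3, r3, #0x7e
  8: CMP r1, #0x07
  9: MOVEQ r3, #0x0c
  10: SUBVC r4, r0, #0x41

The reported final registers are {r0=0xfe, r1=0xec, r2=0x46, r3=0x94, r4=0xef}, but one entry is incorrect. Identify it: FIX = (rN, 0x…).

[0] flags=1010 → (cmp)
[1] flags=1010 NE?T → r4=0x1a
[2] flags=1010 NE?T → r1=0xec
[3] flags=1010 EQ?F → skip
[4] flags=0010 → (cmp)
[5] flags=0010 NE?T → r4=0x2f
[6] flags=0010 VS?F → skip
[7] flags=0010 MI?F → skip
[8] flags=1010 → (cmp)
[9] flags=1010 EQ?F → skip
[10] flags=1010 VC?T → r4=0xbd

FIX = (r4, 0xbd)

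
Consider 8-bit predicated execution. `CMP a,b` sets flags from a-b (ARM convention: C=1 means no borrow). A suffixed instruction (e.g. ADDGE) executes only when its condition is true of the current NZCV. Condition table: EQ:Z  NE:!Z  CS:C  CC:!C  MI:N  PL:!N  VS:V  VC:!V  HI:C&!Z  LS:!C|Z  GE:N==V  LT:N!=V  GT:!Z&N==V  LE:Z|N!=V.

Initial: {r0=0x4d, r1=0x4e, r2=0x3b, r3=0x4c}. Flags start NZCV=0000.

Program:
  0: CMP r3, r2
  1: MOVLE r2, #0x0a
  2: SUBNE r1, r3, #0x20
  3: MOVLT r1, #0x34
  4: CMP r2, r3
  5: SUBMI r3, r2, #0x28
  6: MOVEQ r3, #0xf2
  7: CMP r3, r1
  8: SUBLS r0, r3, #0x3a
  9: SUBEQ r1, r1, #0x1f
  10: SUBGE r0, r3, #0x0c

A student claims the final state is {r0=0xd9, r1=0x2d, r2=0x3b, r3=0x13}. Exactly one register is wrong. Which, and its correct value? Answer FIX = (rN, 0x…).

0: ✓ CMP  NZCV=0010
1: · MOVLE
2: ✓ SUBNE  r1←0x2c
3: · MOVLT
4: ✓ CMP  NZCV=1000
5: ✓ SUBMI  r3←0x13
6: · MOVEQ
7: ✓ CMP  NZCV=1000
8: ✓ SUBLS  r0←0xd9
9: · SUBEQ
10: · SUBGE

FIX = (r1, 0x2c)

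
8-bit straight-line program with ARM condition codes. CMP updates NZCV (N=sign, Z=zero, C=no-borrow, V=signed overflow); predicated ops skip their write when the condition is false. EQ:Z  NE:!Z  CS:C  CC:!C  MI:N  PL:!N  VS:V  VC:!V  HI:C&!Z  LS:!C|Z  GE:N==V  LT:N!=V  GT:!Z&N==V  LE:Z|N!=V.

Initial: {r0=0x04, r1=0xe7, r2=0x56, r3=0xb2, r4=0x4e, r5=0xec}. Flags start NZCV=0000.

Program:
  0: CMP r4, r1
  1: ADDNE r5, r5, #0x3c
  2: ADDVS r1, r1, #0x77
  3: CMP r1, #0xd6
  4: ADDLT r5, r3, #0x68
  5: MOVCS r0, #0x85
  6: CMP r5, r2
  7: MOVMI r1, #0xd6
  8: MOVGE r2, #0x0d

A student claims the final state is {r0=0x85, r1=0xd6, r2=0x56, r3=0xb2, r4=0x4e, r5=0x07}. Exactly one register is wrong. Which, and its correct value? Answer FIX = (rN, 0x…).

[0] flags=0000 → (cmp)
[1] flags=0000 NE?T → r5=0x28
[2] flags=0000 VS?F → skip
[3] flags=0010 → (cmp)
[4] flags=0010 LT?F → skip
[5] flags=0010 CS?T → r0=0x85
[6] flags=1000 → (cmp)
[7] flags=1000 MI?T → r1=0xd6
[8] flags=1000 GE?F → skip

FIX = (r5, 0x28)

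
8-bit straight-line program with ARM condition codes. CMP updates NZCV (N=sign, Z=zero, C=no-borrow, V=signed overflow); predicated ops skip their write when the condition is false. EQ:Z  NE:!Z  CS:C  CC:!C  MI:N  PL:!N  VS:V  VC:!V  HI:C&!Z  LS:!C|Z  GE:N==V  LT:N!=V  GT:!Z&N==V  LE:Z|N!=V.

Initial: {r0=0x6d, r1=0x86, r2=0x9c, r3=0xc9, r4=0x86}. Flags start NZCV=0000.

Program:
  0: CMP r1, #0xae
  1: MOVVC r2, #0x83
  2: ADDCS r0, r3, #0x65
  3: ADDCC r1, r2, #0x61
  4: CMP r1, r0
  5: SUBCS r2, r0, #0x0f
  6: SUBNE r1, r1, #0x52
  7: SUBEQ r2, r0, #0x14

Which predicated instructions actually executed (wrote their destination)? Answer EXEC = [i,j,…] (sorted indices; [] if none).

0: ✓ CMP  NZCV=1000
1: ✓ MOVVC  r2←0x83
2: · ADDCS
3: ✓ ADDCC  r1←0xe4
4: ✓ CMP  NZCV=0011
5: ✓ SUBCS  r2←0x5e
6: ✓ SUBNE  r1←0x92
7: · SUBEQ

EXEC = [1,3,5,6]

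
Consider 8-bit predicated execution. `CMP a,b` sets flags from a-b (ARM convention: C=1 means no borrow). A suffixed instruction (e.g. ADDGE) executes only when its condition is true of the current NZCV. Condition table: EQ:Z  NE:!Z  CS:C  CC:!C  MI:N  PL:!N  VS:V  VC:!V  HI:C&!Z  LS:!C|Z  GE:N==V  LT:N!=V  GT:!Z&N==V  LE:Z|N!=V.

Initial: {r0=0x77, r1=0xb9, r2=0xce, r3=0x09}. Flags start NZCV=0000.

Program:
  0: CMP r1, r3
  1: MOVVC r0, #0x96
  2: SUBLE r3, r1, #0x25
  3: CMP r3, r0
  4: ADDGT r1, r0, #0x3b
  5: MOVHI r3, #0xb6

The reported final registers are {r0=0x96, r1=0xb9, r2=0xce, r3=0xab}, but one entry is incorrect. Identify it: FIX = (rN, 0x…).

FIX = (r3, 0x94)

[0] flags=1010 → (cmp)
[1] flags=1010 VC?T → r0=0x96
[2] flags=1010 LE?T → r3=0x94
[3] flags=1000 → (cmp)
[4] flags=1000 GT?F → skip
[5] flags=1000 HI?F → skip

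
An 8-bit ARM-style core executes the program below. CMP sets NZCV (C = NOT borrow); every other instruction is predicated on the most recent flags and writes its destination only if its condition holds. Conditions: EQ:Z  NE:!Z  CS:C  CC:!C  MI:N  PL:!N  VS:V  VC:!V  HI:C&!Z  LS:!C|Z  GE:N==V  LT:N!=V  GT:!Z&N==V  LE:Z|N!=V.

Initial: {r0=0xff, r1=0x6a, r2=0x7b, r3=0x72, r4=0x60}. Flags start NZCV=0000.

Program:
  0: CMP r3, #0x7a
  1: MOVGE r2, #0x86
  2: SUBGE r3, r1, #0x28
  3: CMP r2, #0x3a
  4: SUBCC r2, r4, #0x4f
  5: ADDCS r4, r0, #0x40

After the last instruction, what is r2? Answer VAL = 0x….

VAL = 0x7b

0: ✓ CMP  NZCV=1000
1: · MOVGE
2: · SUBGE
3: ✓ CMP  NZCV=0010
4: · SUBCC
5: ✓ ADDCS  r4←0x3f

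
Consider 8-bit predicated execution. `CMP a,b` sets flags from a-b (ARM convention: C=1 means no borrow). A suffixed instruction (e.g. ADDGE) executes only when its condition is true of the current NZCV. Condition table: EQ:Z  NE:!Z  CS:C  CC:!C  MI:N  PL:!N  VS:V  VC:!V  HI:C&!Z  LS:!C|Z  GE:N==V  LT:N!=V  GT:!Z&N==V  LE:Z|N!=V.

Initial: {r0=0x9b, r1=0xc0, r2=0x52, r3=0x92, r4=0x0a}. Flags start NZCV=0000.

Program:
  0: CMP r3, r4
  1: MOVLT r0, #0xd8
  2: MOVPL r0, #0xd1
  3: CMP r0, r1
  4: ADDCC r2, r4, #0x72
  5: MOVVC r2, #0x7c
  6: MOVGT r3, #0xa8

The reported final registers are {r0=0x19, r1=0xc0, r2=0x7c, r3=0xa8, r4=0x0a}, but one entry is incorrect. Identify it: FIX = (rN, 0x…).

FIX = (r0, 0xd8)

0: ✓ CMP  NZCV=1010
1: ✓ MOVLT  r0←0xd8
2: · MOVPL
3: ✓ CMP  NZCV=0010
4: · ADDCC
5: ✓ MOVVC  r2←0x7c
6: ✓ MOVGT  r3←0xa8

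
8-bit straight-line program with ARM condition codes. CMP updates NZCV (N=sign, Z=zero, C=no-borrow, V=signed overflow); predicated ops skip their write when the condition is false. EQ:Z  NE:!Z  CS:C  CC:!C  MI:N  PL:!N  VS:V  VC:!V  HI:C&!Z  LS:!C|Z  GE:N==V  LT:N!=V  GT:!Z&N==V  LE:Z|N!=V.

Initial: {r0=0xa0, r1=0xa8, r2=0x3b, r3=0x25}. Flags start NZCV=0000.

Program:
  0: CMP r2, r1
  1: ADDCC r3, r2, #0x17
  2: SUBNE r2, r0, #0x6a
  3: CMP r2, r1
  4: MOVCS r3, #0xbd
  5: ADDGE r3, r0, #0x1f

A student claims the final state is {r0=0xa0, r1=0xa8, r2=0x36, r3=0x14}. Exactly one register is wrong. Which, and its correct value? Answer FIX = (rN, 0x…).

0: ✓ CMP  NZCV=1001
1: ✓ ADDCC  r3←0x52
2: ✓ SUBNE  r2←0x36
3: ✓ CMP  NZCV=1001
4: · MOVCS
5: ✓ ADDGE  r3←0xbf

FIX = (r3, 0xbf)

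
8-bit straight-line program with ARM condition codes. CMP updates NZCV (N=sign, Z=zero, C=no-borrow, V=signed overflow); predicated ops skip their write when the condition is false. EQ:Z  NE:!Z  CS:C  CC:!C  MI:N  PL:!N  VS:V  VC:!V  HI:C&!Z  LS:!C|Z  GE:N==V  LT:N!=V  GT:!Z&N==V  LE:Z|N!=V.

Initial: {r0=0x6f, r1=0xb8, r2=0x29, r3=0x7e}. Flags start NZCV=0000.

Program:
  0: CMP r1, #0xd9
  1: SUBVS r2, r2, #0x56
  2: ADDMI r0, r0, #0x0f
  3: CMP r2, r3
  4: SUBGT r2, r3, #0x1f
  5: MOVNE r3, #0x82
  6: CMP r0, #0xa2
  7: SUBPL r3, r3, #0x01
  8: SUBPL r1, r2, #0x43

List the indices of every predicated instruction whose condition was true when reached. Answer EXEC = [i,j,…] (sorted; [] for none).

[0] flags=1000 → (cmp)
[1] flags=1000 VS?F → skip
[2] flags=1000 MI?T → r0=0x7e
[3] flags=1000 → (cmp)
[4] flags=1000 GT?F → skip
[5] flags=1000 NE?T → r3=0x82
[6] flags=1001 → (cmp)
[7] flags=1001 PL?F → skip
[8] flags=1001 PL?F → skip

EXEC = [2,5]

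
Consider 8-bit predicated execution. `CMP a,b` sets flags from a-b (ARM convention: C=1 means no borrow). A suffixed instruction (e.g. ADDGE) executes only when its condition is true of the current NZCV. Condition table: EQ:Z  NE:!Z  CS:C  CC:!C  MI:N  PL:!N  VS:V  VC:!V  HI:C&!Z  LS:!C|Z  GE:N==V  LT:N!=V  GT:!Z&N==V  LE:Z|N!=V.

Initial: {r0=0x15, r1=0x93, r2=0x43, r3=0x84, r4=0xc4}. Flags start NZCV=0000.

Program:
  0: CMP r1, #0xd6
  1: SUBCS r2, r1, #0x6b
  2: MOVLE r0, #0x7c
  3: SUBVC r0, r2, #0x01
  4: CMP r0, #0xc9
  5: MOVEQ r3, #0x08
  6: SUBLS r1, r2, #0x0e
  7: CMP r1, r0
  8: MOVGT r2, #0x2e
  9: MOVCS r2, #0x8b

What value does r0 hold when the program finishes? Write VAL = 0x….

[0] flags=1000 → (cmp)
[1] flags=1000 CS?F → skip
[2] flags=1000 LE?T → r0=0x7c
[3] flags=1000 VC?T → r0=0x42
[4] flags=0000 → (cmp)
[5] flags=0000 EQ?F → skip
[6] flags=0000 LS?T → r1=0x35
[7] flags=1000 → (cmp)
[8] flags=1000 GT?F → skip
[9] flags=1000 CS?F → skip

VAL = 0x42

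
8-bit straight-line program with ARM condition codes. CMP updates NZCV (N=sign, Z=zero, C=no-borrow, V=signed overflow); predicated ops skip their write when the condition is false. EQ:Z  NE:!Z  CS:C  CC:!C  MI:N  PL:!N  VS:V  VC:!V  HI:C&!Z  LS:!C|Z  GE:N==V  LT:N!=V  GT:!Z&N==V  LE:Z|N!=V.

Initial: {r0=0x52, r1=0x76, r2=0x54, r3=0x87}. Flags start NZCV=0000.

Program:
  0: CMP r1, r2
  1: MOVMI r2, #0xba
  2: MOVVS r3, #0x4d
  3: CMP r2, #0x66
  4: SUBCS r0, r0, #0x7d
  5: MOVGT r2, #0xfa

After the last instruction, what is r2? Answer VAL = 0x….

VAL = 0x54

[0] flags=0010 → (cmp)
[1] flags=0010 MI?F → skip
[2] flags=0010 VS?F → skip
[3] flags=1000 → (cmp)
[4] flags=1000 CS?F → skip
[5] flags=1000 GT?F → skip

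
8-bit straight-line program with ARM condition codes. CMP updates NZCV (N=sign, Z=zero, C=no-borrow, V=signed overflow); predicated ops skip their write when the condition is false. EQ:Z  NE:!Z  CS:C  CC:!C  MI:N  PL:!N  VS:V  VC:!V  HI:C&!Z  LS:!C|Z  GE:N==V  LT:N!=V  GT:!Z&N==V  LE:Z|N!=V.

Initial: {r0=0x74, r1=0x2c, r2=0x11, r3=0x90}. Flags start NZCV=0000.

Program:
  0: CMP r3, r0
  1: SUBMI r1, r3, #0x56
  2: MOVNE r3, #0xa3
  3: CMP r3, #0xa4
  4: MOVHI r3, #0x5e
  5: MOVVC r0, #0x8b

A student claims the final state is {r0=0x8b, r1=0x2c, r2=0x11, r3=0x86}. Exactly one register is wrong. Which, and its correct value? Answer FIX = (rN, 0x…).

FIX = (r3, 0xa3)

[0] flags=0011 → (cmp)
[1] flags=0011 MI?F → skip
[2] flags=0011 NE?T → r3=0xa3
[3] flags=1000 → (cmp)
[4] flags=1000 HI?F → skip
[5] flags=1000 VC?T → r0=0x8b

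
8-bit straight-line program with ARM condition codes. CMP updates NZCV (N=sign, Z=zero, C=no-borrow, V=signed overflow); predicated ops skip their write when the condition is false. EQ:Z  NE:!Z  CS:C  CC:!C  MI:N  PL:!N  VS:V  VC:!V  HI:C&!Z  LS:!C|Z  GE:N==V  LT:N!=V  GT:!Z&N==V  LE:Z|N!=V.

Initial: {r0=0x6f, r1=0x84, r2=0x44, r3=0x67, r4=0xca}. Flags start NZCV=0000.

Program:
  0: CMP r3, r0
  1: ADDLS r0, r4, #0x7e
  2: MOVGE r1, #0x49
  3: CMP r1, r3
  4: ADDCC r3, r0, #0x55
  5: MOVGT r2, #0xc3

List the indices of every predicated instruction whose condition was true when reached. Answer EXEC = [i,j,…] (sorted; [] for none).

EXEC = [1]

[0] flags=1000 → (cmp)
[1] flags=1000 LS?T → r0=0x48
[2] flags=1000 GE?F → skip
[3] flags=0011 → (cmp)
[4] flags=0011 CC?F → skip
[5] flags=0011 GT?F → skip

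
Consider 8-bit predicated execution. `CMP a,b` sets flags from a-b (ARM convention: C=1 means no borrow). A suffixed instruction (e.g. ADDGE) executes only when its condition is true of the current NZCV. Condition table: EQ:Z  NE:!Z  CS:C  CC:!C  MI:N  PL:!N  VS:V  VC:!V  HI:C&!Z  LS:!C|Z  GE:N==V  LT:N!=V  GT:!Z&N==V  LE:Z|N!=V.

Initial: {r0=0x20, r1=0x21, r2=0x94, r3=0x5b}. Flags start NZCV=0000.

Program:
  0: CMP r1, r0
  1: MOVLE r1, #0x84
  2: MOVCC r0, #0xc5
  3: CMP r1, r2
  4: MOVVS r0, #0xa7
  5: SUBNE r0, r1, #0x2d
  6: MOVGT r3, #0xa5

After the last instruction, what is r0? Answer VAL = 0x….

0: ✓ CMP  NZCV=0010
1: · MOVLE
2: · MOVCC
3: ✓ CMP  NZCV=1001
4: ✓ MOVVS  r0←0xa7
5: ✓ SUBNE  r0←0xf4
6: ✓ MOVGT  r3←0xa5

VAL = 0xf4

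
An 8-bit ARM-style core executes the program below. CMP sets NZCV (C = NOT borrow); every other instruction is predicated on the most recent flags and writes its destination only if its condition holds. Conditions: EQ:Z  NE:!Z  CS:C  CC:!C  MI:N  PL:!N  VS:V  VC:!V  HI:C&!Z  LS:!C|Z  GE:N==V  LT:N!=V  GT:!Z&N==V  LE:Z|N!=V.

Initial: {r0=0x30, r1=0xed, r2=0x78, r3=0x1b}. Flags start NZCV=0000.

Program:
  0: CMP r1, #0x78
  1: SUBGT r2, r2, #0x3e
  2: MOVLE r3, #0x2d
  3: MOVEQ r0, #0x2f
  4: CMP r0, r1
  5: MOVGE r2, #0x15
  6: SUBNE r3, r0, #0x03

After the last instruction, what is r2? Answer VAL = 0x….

VAL = 0x15

[0] flags=0011 → (cmp)
[1] flags=0011 GT?F → skip
[2] flags=0011 LE?T → r3=0x2d
[3] flags=0011 EQ?F → skip
[4] flags=0000 → (cmp)
[5] flags=0000 GE?T → r2=0x15
[6] flags=0000 NE?T → r3=0x2d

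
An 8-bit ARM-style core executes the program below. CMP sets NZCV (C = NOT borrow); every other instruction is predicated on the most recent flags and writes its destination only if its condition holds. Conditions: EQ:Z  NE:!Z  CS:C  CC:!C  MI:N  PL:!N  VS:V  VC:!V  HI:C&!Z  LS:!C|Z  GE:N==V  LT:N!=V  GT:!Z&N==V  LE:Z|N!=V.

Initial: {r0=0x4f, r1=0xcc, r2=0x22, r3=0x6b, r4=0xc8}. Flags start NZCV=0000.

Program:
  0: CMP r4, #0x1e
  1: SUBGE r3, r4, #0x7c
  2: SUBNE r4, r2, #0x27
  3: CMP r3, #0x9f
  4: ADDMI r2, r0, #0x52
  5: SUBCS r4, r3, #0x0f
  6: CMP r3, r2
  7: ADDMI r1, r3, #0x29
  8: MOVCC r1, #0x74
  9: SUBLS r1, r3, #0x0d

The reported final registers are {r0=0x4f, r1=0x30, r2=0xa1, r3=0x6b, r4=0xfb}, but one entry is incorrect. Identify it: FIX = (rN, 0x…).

FIX = (r1, 0x5e)

[0] flags=1010 → (cmp)
[1] flags=1010 GE?F → skip
[2] flags=1010 NE?T → r4=0xfb
[3] flags=1001 → (cmp)
[4] flags=1001 MI?T → r2=0xa1
[5] flags=1001 CS?F → skip
[6] flags=1001 → (cmp)
[7] flags=1001 MI?T → r1=0x94
[8] flags=1001 CC?T → r1=0x74
[9] flags=1001 LS?T → r1=0x5e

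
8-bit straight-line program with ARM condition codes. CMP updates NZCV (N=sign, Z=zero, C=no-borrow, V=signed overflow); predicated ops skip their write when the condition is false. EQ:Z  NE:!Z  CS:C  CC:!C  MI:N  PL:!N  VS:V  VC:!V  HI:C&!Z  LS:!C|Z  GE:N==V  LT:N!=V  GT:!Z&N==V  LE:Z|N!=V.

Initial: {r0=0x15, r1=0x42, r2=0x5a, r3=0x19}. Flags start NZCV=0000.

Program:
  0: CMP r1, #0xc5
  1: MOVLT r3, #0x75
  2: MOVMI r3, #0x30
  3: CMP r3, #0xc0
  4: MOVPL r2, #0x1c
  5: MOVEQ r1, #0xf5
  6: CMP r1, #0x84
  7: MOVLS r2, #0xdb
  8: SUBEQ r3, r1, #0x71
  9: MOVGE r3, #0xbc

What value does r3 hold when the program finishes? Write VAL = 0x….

VAL = 0xbc

0: ✓ CMP  NZCV=0000
1: · MOVLT
2: · MOVMI
3: ✓ CMP  NZCV=0000
4: ✓ MOVPL  r2←0x1c
5: · MOVEQ
6: ✓ CMP  NZCV=1001
7: ✓ MOVLS  r2←0xdb
8: · SUBEQ
9: ✓ MOVGE  r3←0xbc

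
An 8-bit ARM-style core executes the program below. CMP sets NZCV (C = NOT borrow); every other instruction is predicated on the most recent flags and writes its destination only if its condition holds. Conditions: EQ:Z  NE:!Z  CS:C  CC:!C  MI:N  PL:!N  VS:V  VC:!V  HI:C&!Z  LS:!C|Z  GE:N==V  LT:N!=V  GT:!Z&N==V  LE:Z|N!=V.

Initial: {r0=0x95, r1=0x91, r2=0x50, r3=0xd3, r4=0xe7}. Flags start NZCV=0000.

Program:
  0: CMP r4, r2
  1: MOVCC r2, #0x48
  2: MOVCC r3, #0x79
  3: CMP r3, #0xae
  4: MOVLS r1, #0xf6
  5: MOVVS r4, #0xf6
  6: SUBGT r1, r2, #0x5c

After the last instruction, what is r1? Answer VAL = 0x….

VAL = 0xf4

0: ✓ CMP  NZCV=1010
1: · MOVCC
2: · MOVCC
3: ✓ CMP  NZCV=0010
4: · MOVLS
5: · MOVVS
6: ✓ SUBGT  r1←0xf4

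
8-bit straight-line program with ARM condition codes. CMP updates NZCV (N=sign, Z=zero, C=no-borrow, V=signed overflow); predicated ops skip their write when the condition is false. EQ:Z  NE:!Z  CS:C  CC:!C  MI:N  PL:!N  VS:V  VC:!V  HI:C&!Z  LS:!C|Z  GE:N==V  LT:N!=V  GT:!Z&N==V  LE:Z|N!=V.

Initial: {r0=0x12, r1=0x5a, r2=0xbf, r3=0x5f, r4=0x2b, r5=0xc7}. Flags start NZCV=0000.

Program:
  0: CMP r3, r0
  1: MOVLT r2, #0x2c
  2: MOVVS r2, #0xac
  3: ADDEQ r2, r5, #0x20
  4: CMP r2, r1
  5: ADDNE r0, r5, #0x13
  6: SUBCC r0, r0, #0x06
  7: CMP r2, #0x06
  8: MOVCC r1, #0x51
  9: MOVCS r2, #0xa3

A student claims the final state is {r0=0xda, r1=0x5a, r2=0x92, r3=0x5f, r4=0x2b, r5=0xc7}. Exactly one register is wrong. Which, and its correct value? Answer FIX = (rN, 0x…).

FIX = (r2, 0xa3)

[0] flags=0010 → (cmp)
[1] flags=0010 LT?F → skip
[2] flags=0010 VS?F → skip
[3] flags=0010 EQ?F → skip
[4] flags=0011 → (cmp)
[5] flags=0011 NE?T → r0=0xda
[6] flags=0011 CC?F → skip
[7] flags=1010 → (cmp)
[8] flags=1010 CC?F → skip
[9] flags=1010 CS?T → r2=0xa3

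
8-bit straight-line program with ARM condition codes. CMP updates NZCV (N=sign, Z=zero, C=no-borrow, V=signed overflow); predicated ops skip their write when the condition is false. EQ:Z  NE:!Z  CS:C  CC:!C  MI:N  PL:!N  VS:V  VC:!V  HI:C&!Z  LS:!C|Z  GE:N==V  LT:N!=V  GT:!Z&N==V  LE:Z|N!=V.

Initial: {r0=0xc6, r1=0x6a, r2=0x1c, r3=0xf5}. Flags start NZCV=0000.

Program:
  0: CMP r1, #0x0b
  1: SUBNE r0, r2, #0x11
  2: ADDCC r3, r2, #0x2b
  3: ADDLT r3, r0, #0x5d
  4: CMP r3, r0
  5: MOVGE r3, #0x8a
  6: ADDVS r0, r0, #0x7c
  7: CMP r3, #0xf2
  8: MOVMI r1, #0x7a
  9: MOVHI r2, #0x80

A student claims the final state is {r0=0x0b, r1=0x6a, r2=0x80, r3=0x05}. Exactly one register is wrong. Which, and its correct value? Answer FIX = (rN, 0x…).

[0] flags=0010 → (cmp)
[1] flags=0010 NE?T → r0=0x0b
[2] flags=0010 CC?F → skip
[3] flags=0010 LT?F → skip
[4] flags=1010 → (cmp)
[5] flags=1010 GE?F → skip
[6] flags=1010 VS?F → skip
[7] flags=0010 → (cmp)
[8] flags=0010 MI?F → skip
[9] flags=0010 HI?T → r2=0x80

FIX = (r3, 0xf5)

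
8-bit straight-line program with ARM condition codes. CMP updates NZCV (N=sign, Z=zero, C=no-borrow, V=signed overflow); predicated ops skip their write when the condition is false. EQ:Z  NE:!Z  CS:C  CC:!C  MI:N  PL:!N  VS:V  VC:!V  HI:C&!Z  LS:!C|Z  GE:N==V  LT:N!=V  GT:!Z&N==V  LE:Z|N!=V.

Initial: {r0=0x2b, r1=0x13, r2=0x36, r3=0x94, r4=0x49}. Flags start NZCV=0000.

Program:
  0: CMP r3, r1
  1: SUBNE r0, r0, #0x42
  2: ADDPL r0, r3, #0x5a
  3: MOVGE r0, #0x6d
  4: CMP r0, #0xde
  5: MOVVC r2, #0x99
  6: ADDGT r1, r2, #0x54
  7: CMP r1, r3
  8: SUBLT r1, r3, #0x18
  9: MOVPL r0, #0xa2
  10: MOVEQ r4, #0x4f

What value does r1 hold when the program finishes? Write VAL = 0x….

0: ✓ CMP  NZCV=1010
1: ✓ SUBNE  r0←0xe9
2: · ADDPL
3: · MOVGE
4: ✓ CMP  NZCV=0010
5: ✓ MOVVC  r2←0x99
6: ✓ ADDGT  r1←0xed
7: ✓ CMP  NZCV=0010
8: · SUBLT
9: ✓ MOVPL  r0←0xa2
10: · MOVEQ

VAL = 0xed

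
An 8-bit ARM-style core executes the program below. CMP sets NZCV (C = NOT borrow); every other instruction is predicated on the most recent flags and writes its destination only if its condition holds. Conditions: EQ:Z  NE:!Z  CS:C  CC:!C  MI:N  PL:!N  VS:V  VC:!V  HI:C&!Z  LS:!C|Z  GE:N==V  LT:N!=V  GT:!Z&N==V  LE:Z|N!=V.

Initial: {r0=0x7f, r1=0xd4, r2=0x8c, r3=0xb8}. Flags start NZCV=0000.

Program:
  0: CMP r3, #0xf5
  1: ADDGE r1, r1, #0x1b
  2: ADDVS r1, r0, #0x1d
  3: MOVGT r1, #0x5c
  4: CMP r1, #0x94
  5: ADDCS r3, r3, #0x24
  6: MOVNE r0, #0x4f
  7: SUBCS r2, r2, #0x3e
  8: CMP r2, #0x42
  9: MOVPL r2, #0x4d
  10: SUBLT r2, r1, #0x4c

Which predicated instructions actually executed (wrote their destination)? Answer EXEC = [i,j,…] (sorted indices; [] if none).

[0] flags=1000 → (cmp)
[1] flags=1000 GE?F → skip
[2] flags=1000 VS?F → skip
[3] flags=1000 GT?F → skip
[4] flags=0010 → (cmp)
[5] flags=0010 CS?T → r3=0xdc
[6] flags=0010 NE?T → r0=0x4f
[7] flags=0010 CS?T → r2=0x4e
[8] flags=0010 → (cmp)
[9] flags=0010 PL?T → r2=0x4d
[10] flags=0010 LT?F → skip

EXEC = [5,6,7,9]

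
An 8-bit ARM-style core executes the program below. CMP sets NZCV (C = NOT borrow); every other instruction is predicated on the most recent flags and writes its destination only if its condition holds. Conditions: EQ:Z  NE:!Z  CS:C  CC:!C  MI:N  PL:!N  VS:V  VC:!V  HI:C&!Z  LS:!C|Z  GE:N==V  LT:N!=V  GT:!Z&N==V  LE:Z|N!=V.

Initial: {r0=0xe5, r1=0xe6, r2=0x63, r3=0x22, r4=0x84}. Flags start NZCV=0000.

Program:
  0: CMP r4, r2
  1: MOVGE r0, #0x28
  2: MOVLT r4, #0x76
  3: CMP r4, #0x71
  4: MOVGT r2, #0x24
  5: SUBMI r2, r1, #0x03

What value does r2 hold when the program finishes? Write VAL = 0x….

[0] flags=0011 → (cmp)
[1] flags=0011 GE?F → skip
[2] flags=0011 LT?T → r4=0x76
[3] flags=0010 → (cmp)
[4] flags=0010 GT?T → r2=0x24
[5] flags=0010 MI?F → skip

VAL = 0x24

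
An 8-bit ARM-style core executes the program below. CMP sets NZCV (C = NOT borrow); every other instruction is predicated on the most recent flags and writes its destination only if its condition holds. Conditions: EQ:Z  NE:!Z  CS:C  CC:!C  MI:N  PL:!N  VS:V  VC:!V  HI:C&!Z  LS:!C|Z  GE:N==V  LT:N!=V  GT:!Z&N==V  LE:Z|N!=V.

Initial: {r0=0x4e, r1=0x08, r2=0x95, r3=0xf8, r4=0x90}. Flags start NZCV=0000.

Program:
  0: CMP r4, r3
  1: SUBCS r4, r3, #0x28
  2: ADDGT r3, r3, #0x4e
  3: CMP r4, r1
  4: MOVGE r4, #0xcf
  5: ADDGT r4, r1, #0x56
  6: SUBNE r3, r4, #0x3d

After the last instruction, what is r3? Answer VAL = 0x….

[0] flags=1000 → (cmp)
[1] flags=1000 CS?F → skip
[2] flags=1000 GT?F → skip
[3] flags=1010 → (cmp)
[4] flags=1010 GE?F → skip
[5] flags=1010 GT?F → skip
[6] flags=1010 NE?T → r3=0x53

VAL = 0x53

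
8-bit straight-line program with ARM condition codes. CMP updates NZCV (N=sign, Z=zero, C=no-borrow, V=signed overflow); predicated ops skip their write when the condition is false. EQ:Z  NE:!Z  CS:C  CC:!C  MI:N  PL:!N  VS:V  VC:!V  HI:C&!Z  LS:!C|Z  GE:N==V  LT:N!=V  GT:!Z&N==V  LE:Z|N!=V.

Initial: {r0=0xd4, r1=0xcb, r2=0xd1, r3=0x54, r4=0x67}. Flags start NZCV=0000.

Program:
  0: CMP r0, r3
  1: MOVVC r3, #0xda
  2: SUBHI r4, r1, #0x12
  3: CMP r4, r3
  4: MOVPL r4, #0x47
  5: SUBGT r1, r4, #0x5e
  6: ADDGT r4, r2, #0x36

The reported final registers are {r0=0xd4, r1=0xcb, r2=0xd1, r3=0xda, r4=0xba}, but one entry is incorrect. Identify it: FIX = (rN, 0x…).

FIX = (r4, 0xb9)

0: ✓ CMP  NZCV=1010
1: ✓ MOVVC  r3←0xda
2: ✓ SUBHI  r4←0xb9
3: ✓ CMP  NZCV=1000
4: · MOVPL
5: · SUBGT
6: · ADDGT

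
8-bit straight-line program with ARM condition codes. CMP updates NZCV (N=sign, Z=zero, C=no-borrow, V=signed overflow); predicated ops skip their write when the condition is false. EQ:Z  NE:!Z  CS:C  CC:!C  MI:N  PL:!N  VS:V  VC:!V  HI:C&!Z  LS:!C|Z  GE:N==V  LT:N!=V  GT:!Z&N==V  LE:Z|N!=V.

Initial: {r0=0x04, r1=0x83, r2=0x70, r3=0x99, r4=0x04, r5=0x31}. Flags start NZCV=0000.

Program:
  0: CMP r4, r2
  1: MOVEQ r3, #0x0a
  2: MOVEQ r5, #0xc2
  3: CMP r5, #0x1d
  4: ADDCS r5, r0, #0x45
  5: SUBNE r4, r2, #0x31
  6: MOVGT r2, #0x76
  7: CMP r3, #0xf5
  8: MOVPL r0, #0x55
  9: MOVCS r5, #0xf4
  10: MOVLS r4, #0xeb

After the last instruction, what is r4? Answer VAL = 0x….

VAL = 0xeb

0: ✓ CMP  NZCV=1000
1: · MOVEQ
2: · MOVEQ
3: ✓ CMP  NZCV=0010
4: ✓ ADDCS  r5←0x49
5: ✓ SUBNE  r4←0x3f
6: ✓ MOVGT  r2←0x76
7: ✓ CMP  NZCV=1000
8: · MOVPL
9: · MOVCS
10: ✓ MOVLS  r4←0xeb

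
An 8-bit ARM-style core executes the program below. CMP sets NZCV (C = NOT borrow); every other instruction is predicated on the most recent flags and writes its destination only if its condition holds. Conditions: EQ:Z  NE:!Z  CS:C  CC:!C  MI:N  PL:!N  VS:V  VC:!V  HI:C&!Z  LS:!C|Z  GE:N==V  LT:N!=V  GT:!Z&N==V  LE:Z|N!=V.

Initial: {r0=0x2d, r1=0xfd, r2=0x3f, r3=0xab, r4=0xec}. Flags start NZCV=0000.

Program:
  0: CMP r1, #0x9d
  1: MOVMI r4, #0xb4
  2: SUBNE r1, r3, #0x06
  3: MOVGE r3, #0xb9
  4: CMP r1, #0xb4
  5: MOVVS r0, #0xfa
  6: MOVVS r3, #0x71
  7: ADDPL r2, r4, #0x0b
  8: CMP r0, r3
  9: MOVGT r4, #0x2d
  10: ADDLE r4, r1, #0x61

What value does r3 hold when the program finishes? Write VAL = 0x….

VAL = 0xb9

0: ✓ CMP  NZCV=0010
1: · MOVMI
2: ✓ SUBNE  r1←0xa5
3: ✓ MOVGE  r3←0xb9
4: ✓ CMP  NZCV=1000
5: · MOVVS
6: · MOVVS
7: · ADDPL
8: ✓ CMP  NZCV=0000
9: ✓ MOVGT  r4←0x2d
10: · ADDLE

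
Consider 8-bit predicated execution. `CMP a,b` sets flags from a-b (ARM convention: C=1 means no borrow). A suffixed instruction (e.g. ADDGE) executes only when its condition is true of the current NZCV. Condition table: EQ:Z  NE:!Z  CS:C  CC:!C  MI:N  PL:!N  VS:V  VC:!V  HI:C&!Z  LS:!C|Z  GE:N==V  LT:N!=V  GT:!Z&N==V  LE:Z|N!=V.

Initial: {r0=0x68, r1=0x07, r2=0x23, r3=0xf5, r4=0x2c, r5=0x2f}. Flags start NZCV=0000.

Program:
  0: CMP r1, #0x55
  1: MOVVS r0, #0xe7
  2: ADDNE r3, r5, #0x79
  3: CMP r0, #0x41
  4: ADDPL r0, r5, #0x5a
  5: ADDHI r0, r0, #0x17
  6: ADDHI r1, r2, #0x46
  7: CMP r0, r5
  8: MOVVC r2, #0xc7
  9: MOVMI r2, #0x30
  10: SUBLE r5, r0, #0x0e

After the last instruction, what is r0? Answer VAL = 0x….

0: ✓ CMP  NZCV=1000
1: · MOVVS
2: ✓ ADDNE  r3←0xa8
3: ✓ CMP  NZCV=0010
4: ✓ ADDPL  r0←0x89
5: ✓ ADDHI  r0←0xa0
6: ✓ ADDHI  r1←0x69
7: ✓ CMP  NZCV=0011
8: · MOVVC
9: · MOVMI
10: ✓ SUBLE  r5←0x92

VAL = 0xa0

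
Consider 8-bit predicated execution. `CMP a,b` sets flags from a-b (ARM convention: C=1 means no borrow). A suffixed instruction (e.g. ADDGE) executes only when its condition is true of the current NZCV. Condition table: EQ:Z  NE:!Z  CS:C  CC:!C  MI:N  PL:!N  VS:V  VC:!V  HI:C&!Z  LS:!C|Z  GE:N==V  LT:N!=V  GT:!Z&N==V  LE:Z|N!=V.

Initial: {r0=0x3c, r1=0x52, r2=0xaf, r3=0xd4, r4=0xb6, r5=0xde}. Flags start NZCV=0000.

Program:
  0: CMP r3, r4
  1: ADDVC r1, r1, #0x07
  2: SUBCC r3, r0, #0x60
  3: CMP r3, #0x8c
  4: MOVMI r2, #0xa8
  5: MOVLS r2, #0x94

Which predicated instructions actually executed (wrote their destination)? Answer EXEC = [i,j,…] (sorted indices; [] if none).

[0] flags=0010 → (cmp)
[1] flags=0010 VC?T → r1=0x59
[2] flags=0010 CC?F → skip
[3] flags=0010 → (cmp)
[4] flags=0010 MI?F → skip
[5] flags=0010 LS?F → skip

EXEC = [1]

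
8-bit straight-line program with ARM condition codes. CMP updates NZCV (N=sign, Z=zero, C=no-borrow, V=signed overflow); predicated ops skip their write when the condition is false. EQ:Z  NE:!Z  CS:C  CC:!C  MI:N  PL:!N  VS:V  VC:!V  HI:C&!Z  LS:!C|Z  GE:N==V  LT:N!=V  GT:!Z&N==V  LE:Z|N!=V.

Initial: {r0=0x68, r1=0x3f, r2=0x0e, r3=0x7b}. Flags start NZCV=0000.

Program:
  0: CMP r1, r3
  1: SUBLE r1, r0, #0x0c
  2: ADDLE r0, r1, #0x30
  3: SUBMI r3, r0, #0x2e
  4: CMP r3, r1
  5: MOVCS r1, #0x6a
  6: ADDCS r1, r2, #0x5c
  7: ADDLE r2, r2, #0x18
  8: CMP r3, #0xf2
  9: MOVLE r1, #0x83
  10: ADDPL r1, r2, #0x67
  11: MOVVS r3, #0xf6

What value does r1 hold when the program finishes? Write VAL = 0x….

VAL = 0x75

0: ✓ CMP  NZCV=1000
1: ✓ SUBLE  r1←0x5c
2: ✓ ADDLE  r0←0x8c
3: ✓ SUBMI  r3←0x5e
4: ✓ CMP  NZCV=0010
5: ✓ MOVCS  r1←0x6a
6: ✓ ADDCS  r1←0x6a
7: · ADDLE
8: ✓ CMP  NZCV=0000
9: · MOVLE
10: ✓ ADDPL  r1←0x75
11: · MOVVS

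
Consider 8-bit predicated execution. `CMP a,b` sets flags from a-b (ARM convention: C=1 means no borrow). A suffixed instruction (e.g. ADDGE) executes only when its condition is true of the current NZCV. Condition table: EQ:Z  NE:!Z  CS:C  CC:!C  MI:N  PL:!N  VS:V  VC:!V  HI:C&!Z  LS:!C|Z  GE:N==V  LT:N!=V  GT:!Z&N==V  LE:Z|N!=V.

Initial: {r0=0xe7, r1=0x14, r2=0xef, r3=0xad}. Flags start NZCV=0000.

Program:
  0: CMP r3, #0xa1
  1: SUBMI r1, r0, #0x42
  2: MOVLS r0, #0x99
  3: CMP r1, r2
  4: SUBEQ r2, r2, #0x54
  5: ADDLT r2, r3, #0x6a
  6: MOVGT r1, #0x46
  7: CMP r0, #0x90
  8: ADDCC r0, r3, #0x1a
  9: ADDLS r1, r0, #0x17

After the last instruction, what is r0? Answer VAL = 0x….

VAL = 0xe7

0: ✓ CMP  NZCV=0010
1: · SUBMI
2: · MOVLS
3: ✓ CMP  NZCV=0000
4: · SUBEQ
5: · ADDLT
6: ✓ MOVGT  r1←0x46
7: ✓ CMP  NZCV=0010
8: · ADDCC
9: · ADDLS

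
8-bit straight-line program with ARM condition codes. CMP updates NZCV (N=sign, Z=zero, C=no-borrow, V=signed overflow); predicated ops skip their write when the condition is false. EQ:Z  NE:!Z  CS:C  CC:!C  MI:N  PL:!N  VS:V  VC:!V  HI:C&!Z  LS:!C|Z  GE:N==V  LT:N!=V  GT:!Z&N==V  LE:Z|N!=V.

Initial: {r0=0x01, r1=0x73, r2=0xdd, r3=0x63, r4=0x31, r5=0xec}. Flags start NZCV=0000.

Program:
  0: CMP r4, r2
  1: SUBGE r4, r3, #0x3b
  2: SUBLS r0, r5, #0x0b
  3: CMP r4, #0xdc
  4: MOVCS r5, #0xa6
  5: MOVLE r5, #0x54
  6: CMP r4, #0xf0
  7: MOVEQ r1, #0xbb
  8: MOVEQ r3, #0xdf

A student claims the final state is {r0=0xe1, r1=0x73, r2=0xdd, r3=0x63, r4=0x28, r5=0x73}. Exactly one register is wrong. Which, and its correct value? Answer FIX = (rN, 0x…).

0: ✓ CMP  NZCV=0000
1: ✓ SUBGE  r4←0x28
2: ✓ SUBLS  r0←0xe1
3: ✓ CMP  NZCV=0000
4: · MOVCS
5: · MOVLE
6: ✓ CMP  NZCV=0000
7: · MOVEQ
8: · MOVEQ

FIX = (r5, 0xec)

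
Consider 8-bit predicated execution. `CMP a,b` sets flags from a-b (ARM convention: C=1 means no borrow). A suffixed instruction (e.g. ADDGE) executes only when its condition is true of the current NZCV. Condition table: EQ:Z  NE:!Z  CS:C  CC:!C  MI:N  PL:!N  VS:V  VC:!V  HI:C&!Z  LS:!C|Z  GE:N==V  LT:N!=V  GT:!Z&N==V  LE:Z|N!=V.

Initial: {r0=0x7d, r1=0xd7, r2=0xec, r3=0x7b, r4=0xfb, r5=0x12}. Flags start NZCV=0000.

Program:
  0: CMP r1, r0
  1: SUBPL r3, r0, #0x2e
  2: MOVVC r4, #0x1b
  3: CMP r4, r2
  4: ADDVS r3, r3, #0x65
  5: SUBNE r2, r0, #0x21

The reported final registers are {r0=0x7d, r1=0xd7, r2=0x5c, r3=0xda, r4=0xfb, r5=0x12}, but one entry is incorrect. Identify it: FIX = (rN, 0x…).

[0] flags=0011 → (cmp)
[1] flags=0011 PL?T → r3=0x4f
[2] flags=0011 VC?F → skip
[3] flags=0010 → (cmp)
[4] flags=0010 VS?F → skip
[5] flags=0010 NE?T → r2=0x5c

FIX = (r3, 0x4f)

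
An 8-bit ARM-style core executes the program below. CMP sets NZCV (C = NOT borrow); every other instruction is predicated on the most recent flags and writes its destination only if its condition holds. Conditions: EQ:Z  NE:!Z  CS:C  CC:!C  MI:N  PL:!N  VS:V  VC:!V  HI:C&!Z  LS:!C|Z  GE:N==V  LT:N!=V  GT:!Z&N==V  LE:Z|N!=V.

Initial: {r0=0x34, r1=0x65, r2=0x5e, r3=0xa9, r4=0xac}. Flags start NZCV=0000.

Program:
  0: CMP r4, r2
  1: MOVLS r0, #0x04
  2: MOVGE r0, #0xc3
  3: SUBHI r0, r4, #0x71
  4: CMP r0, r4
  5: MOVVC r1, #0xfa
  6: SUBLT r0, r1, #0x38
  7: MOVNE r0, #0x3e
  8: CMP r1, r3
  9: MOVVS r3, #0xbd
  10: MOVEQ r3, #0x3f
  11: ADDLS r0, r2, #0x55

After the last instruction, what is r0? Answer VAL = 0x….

[0] flags=0011 → (cmp)
[1] flags=0011 LS?F → skip
[2] flags=0011 GE?F → skip
[3] flags=0011 HI?T → r0=0x3b
[4] flags=1001 → (cmp)
[5] flags=1001 VC?F → skip
[6] flags=1001 LT?F → skip
[7] flags=1001 NE?T → r0=0x3e
[8] flags=1001 → (cmp)
[9] flags=1001 VS?T → r3=0xbd
[10] flags=1001 EQ?F → skip
[11] flags=1001 LS?T → r0=0xb3

VAL = 0xb3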